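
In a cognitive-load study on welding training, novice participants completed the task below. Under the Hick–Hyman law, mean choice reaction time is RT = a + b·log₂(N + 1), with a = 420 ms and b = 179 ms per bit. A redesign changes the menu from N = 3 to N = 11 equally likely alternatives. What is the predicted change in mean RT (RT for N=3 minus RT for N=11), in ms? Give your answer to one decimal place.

RT(3) = 420 + 179·log₂(4) = 420 + 179·2.0000 = 778.0000 ms.
RT(11) = 420 + 179·log₂(12) = 420 + 179·3.5850 = 1061.7150 ms.
Difference = 778.0000 − 1061.7150 = -283.7150 ≈ -283.7 ms.

-283.7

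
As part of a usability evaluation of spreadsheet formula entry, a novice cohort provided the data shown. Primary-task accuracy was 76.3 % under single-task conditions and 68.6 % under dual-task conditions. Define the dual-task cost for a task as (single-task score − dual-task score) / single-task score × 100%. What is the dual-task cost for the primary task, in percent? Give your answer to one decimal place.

10.1

Cost = (76.3 − 68.6) / 76.3 × 100%
     = 7.7000 / 76.3 × 100% = 10.0917%.
≈ 10.1%.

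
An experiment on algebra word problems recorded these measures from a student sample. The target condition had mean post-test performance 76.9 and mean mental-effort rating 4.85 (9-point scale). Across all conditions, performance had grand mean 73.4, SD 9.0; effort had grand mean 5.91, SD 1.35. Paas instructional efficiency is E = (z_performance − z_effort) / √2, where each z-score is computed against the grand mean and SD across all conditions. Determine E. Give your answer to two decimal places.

z_performance = (76.9 − 73.4) / 9.0 = 3.5000 / 9.0 = 0.3889.
z_effort = (4.85 − 5.91) / 1.35 = -1.0600 / 1.35 = -0.7852.
z_P − z_E = 0.3889 − (-0.7852) = 1.1741.
E = 1.1741 / √2 = 1.1741 / 1.41421 = 0.8302 ≈ 0.83.

0.83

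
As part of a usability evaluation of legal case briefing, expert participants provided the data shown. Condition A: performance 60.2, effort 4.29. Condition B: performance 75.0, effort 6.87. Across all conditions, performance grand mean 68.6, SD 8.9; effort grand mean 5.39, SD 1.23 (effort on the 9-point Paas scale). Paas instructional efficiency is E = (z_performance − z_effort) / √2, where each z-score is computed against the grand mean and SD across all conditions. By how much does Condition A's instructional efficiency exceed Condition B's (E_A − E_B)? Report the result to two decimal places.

0.31

Condition A: z_P = (60.2 − 68.6)/8.9 = -0.9438; z_E = (4.29 − 5.39)/1.23 = -0.8943; E_A = (-0.9438 − (-0.8943))/√2 = -0.0350.
Condition B: z_P = (75.0 − 68.6)/8.9 = 0.7191; z_E = (6.87 − 5.39)/1.23 = 1.2033; E_B = (0.7191 − 1.2033)/√2 = -0.3424.
E_A − E_B = -0.0350 − (-0.3424) = 0.3074 ≈ 0.31.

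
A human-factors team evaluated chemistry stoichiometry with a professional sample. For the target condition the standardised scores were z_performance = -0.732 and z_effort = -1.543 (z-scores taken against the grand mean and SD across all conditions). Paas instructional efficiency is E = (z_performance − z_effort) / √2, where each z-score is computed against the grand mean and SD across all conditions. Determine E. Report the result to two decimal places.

0.57

z_P − z_E = -0.732 − (-1.543) = 0.8110.
E = 0.8110 / √2 = 0.8110 / 1.41421 = 0.5735 ≈ 0.57.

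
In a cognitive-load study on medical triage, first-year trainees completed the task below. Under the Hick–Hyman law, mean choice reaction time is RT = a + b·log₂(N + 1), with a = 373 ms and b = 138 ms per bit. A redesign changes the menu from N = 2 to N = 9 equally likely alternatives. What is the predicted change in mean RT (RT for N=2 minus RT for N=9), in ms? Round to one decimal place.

-239.7

RT(2) = 373 + 138·log₂(3) = 373 + 138·1.5850 = 591.7300 ms.
RT(9) = 373 + 138·log₂(10) = 373 + 138·3.3219 = 831.4222 ms.
Difference = 591.7300 − 831.4222 = -239.6922 ≈ -239.7 ms.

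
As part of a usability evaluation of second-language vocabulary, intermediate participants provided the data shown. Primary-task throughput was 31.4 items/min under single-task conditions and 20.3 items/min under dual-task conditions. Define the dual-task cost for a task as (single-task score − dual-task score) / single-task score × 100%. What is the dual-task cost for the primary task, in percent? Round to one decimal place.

Cost = (31.4 − 20.3) / 31.4 × 100%
     = 11.1000 / 31.4 × 100% = 35.3503%.
≈ 35.4%.

35.4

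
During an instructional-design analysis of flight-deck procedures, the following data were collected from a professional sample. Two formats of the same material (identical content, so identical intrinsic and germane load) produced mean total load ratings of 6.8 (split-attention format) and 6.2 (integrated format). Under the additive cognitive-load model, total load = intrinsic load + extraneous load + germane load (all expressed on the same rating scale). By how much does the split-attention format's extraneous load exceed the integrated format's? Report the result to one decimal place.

0.6

Intrinsic and germane load are equal across formats, so the difference in total load equals the difference in extraneous load.
Extraneous-load difference = 6.8 − 6.2 = 0.6.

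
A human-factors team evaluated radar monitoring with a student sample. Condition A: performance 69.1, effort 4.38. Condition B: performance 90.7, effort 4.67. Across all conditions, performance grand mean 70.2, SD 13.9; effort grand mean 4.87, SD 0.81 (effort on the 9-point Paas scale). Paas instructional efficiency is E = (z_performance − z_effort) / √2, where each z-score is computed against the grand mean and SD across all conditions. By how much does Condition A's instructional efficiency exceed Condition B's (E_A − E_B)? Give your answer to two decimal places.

Condition A: z_P = (69.1 − 70.2)/13.9 = -0.0791; z_E = (4.38 − 4.87)/0.81 = -0.6049; E_A = (-0.0791 − (-0.6049))/√2 = 0.3718.
Condition B: z_P = (90.7 − 70.2)/13.9 = 1.4748; z_E = (4.67 − 4.87)/0.81 = -0.2469; E_B = (1.4748 − (-0.2469))/√2 = 1.2174.
E_A − E_B = 0.3718 − 1.2174 = -0.8456 ≈ -0.85.

-0.85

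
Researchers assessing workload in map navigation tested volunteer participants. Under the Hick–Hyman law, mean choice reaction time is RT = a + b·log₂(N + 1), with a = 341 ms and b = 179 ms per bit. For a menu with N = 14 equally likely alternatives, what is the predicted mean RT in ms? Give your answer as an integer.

log₂(14 + 1) = log₂(15) = 3.9069.
RT = 341 + 179 × 3.9069 = 341 + 699.3351 = 1040.3351 ms.
≈ 1040 ms.

1040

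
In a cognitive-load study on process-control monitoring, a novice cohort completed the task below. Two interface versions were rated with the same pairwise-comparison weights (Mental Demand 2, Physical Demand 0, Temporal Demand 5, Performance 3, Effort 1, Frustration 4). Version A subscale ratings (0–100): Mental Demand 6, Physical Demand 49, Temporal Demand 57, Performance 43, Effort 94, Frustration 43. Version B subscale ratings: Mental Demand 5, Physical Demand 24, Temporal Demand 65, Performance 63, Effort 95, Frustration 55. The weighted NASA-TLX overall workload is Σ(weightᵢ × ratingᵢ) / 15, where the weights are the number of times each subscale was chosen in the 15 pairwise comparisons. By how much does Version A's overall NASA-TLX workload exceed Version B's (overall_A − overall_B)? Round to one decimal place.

Version A weighted sum = 2·6 + 0·49 + 5·57 + 3·43 + 1·94 + 4·43 = 12 + 0 + 285 + 129 + 94 + 172 = 692; overall_A = 692/15 = 46.1333.
Version B weighted sum = 2·5 + 0·24 + 5·65 + 3·63 + 1·95 + 4·55 = 10 + 0 + 325 + 189 + 95 + 220 = 839; overall_B = 839/15 = 55.9333.
Difference = 46.1333 − 55.9333 = -9.8000 ≈ -9.8.

-9.8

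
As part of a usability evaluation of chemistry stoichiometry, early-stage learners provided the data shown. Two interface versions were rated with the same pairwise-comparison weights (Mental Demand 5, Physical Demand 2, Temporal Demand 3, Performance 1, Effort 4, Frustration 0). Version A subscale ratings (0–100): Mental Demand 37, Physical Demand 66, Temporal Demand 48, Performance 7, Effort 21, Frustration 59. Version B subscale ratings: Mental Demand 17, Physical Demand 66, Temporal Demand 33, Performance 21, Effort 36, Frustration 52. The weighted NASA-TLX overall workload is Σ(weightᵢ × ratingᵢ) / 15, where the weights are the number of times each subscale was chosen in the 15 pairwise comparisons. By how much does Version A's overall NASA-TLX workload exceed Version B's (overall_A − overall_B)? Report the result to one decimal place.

4.7

Version A weighted sum = 5·37 + 2·66 + 3·48 + 1·7 + 4·21 + 0·59 = 185 + 132 + 144 + 7 + 84 + 0 = 552; overall_A = 552/15 = 36.8000.
Version B weighted sum = 5·17 + 2·66 + 3·33 + 1·21 + 4·36 + 0·52 = 85 + 132 + 99 + 21 + 144 + 0 = 481; overall_B = 481/15 = 32.0667.
Difference = 36.8000 − 32.0667 = 4.7333 ≈ 4.7.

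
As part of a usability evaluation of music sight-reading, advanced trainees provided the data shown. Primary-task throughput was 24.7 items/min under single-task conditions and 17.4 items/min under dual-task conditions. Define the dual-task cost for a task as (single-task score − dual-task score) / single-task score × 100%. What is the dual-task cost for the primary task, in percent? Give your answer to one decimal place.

Cost = (24.7 − 17.4) / 24.7 × 100%
     = 7.3000 / 24.7 × 100% = 29.5547%.
≈ 29.6%.

29.6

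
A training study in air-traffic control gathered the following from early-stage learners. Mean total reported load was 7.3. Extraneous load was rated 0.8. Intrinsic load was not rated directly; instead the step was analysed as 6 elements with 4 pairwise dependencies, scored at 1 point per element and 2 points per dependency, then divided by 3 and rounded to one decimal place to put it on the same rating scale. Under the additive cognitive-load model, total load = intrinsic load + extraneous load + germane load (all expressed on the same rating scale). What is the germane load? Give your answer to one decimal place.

1.8

Intrinsic (element-interactivity): (6 × 1 + 4 × 2) / 3 = 14 / 3 = 4.6667 → 4.7.
germane load = total − intrinsic − extraneous
             = 7.3 − 4.7 − 0.8 = 1.8.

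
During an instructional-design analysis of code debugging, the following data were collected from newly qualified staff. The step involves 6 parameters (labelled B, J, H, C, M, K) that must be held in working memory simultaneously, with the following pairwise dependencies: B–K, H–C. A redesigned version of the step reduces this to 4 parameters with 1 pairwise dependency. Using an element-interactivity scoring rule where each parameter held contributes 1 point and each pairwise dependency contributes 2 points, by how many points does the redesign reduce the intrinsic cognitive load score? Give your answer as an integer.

4

Original: 6 × 1 + 2 × 2 = 6 + 4 = 10.
Redesigned: 4 × 1 + 1 × 2 = 4 + 2 = 6.
Reduction = 10 − 6 = 4.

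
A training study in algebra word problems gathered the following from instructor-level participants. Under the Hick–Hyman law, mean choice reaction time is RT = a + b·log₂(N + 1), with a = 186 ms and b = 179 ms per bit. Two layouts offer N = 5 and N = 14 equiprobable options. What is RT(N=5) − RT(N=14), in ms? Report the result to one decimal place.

-236.6

RT(5) = 186 + 179·log₂(6) = 186 + 179·2.5850 = 648.7150 ms.
RT(14) = 186 + 179·log₂(15) = 186 + 179·3.9069 = 885.3351 ms.
Difference = 648.7150 − 885.3351 = -236.6201 ≈ -236.6 ms.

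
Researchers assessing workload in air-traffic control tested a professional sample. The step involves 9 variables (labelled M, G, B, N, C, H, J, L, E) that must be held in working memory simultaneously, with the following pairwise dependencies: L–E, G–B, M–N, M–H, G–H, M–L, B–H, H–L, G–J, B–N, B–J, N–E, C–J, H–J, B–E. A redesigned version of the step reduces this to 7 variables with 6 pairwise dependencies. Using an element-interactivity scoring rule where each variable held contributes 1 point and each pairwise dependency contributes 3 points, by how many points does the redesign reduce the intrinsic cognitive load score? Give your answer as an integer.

29

Original: 9 × 1 + 15 × 3 = 9 + 45 = 54.
Redesigned: 7 × 1 + 6 × 3 = 7 + 18 = 25.
Reduction = 54 − 25 = 29.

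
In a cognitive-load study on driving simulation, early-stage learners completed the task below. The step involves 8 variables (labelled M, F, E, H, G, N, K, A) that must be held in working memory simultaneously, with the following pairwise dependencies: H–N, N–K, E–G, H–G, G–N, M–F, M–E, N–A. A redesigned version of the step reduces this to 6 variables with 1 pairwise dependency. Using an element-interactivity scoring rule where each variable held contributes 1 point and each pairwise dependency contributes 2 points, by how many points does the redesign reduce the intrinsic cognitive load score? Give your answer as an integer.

Original: 8 × 1 + 8 × 2 = 8 + 16 = 24.
Redesigned: 6 × 1 + 1 × 2 = 6 + 2 = 8.
Reduction = 24 − 8 = 16.

16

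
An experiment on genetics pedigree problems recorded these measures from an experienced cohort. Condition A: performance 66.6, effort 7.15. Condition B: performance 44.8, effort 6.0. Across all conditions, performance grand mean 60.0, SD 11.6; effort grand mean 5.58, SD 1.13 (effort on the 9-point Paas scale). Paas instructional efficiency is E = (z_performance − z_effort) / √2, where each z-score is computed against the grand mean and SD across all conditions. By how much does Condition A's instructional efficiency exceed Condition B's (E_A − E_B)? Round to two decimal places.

0.61

Condition A: z_P = (66.6 − 60.0)/11.6 = 0.5690; z_E = (7.15 − 5.58)/1.13 = 1.3894; E_A = (0.5690 − 1.3894)/√2 = -0.5801.
Condition B: z_P = (44.8 − 60.0)/11.6 = -1.3103; z_E = (6.0 − 5.58)/1.13 = 0.3717; E_B = (-1.3103 − 0.3717)/√2 = -1.1894.
E_A − E_B = -0.5801 − (-1.1894) = 0.6093 ≈ 0.61.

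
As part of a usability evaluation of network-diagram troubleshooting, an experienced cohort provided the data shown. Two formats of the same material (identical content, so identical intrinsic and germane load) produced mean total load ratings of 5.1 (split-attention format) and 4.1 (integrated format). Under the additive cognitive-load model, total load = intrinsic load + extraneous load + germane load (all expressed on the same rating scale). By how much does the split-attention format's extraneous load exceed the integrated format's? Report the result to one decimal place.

Intrinsic and germane load are equal across formats, so the difference in total load equals the difference in extraneous load.
Extraneous-load difference = 5.1 − 4.1 = 1.0.

1.0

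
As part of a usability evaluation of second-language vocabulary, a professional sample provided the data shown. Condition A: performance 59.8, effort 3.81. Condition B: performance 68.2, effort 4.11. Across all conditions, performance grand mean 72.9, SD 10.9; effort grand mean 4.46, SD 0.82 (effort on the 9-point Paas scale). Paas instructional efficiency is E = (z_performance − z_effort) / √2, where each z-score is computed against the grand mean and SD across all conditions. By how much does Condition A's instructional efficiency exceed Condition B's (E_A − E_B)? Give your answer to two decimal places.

Condition A: z_P = (59.8 − 72.9)/10.9 = -1.2018; z_E = (3.81 − 4.46)/0.82 = -0.7927; E_A = (-1.2018 − (-0.7927))/√2 = -0.2893.
Condition B: z_P = (68.2 − 72.9)/10.9 = -0.4312; z_E = (4.11 − 4.46)/0.82 = -0.4268; E_B = (-0.4312 − (-0.4268))/√2 = -0.0031.
E_A − E_B = -0.2893 − (-0.0031) = -0.2862 ≈ -0.29.

-0.29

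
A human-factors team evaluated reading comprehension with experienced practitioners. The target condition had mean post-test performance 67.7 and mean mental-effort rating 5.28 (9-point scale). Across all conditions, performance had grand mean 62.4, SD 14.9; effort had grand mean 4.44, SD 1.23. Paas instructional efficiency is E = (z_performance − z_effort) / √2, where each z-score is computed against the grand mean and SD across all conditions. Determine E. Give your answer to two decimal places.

z_performance = (67.7 − 62.4) / 14.9 = 5.3000 / 14.9 = 0.3557.
z_effort = (5.28 − 4.44) / 1.23 = 0.8400 / 1.23 = 0.6829.
z_P − z_E = 0.3557 − 0.6829 = -0.3272.
E = -0.3272 / √2 = -0.3272 / 1.41421 = -0.2314 ≈ -0.23.

-0.23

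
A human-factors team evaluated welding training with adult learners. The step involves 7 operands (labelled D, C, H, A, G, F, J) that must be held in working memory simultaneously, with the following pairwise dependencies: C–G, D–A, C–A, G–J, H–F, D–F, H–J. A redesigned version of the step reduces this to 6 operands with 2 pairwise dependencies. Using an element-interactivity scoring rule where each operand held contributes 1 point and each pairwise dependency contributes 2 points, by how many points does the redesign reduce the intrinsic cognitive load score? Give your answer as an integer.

11

Original: 7 × 1 + 7 × 2 = 7 + 14 = 21.
Redesigned: 6 × 1 + 2 × 2 = 6 + 4 = 10.
Reduction = 21 − 10 = 11.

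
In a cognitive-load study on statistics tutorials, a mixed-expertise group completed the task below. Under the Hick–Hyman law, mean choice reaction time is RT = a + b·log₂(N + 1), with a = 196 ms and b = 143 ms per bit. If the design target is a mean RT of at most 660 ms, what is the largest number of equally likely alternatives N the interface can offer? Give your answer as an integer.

8

Set 196 + 143·log₂(N + 1) ≤ 660.
log₂(N + 1) ≤ (660 − 196) / 143 = 3.2448.
N + 1 ≤ 2^3.2448 = 9.4794.
N ≤ 8.4794, so the largest integer N is 8.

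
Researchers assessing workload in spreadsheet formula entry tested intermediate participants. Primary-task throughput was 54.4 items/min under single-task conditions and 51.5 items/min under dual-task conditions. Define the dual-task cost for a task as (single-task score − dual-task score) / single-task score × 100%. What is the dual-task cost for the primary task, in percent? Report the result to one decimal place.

5.3

Cost = (54.4 − 51.5) / 54.4 × 100%
     = 2.9000 / 54.4 × 100% = 5.3309%.
≈ 5.3%.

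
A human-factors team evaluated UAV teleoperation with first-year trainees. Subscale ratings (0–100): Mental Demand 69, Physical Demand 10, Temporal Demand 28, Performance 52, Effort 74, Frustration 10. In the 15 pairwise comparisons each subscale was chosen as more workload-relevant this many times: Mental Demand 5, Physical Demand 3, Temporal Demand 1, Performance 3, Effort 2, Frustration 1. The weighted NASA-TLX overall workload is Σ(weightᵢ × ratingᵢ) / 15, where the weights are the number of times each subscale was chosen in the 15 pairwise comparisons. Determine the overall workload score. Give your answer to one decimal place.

The tallies are the weights (they sum to 15).
Weighted sum = 5·69 + 3·10 + 1·28 + 3·52 + 2·74 + 1·10
            = 345 + 30 + 28 + 156 + 148 + 10 = 717.
Overall workload = 717 / 15 = 47.8000 ≈ 47.8.

47.8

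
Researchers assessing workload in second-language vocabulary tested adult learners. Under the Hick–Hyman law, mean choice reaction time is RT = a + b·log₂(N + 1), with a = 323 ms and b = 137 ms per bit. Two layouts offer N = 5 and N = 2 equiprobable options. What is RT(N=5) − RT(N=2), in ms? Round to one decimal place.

137.0

RT(5) = 323 + 137·log₂(6) = 323 + 137·2.5850 = 677.1450 ms.
RT(2) = 323 + 137·log₂(3) = 323 + 137·1.5850 = 540.1450 ms.
Difference = 677.1450 − 540.1450 = 137.0000 ≈ 137.0 ms.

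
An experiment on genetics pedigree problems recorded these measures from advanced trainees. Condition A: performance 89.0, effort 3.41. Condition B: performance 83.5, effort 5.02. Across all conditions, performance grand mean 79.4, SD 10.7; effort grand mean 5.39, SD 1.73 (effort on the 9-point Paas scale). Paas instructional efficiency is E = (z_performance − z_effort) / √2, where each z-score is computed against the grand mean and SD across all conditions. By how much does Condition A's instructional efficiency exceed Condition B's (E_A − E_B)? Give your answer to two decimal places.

1.02

Condition A: z_P = (89.0 − 79.4)/10.7 = 0.8972; z_E = (3.41 − 5.39)/1.73 = -1.1445; E_A = (0.8972 − (-1.1445))/√2 = 1.4437.
Condition B: z_P = (83.5 − 79.4)/10.7 = 0.3832; z_E = (5.02 − 5.39)/1.73 = -0.2139; E_B = (0.3832 − (-0.2139))/√2 = 0.4222.
E_A − E_B = 1.4437 − 0.4222 = 1.0215 ≈ 1.02.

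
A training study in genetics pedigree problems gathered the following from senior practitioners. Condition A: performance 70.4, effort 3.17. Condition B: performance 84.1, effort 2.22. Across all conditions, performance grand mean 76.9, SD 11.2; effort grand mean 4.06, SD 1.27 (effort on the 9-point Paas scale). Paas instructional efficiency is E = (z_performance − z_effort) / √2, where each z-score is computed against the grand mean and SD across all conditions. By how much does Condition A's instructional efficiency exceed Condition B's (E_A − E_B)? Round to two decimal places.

Condition A: z_P = (70.4 − 76.9)/11.2 = -0.5804; z_E = (3.17 − 4.06)/1.27 = -0.7008; E_A = (-0.5804 − (-0.7008))/√2 = 0.0851.
Condition B: z_P = (84.1 − 76.9)/11.2 = 0.6429; z_E = (2.22 − 4.06)/1.27 = -1.4488; E_B = (0.6429 − (-1.4488))/√2 = 1.4791.
E_A − E_B = 0.0851 − 1.4791 = -1.3940 ≈ -1.39.

-1.39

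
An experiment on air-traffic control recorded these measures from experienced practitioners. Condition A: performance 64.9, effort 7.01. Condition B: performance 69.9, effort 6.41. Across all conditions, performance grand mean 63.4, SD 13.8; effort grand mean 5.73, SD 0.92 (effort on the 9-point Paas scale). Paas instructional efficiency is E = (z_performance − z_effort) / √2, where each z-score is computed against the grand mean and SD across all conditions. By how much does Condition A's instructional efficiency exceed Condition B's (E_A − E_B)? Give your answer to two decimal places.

-0.72

Condition A: z_P = (64.9 − 63.4)/13.8 = 0.1087; z_E = (7.01 − 5.73)/0.92 = 1.3913; E_A = (0.1087 − 1.3913)/√2 = -0.9069.
Condition B: z_P = (69.9 − 63.4)/13.8 = 0.4710; z_E = (6.41 − 5.73)/0.92 = 0.7391; E_B = (0.4710 − 0.7391)/√2 = -0.1896.
E_A − E_B = -0.9069 − (-0.1896) = -0.7173 ≈ -0.72.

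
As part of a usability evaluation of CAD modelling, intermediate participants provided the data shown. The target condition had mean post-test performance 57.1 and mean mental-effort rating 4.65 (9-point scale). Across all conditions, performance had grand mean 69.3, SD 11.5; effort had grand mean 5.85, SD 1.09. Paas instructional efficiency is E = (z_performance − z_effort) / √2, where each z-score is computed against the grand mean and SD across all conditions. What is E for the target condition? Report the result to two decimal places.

0.03

z_performance = (57.1 − 69.3) / 11.5 = -12.2000 / 11.5 = -1.0609.
z_effort = (4.65 − 5.85) / 1.09 = -1.2000 / 1.09 = -1.1009.
z_P − z_E = -1.0609 − (-1.1009) = 0.0400.
E = 0.0400 / √2 = 0.0400 / 1.41421 = 0.0283 ≈ 0.03.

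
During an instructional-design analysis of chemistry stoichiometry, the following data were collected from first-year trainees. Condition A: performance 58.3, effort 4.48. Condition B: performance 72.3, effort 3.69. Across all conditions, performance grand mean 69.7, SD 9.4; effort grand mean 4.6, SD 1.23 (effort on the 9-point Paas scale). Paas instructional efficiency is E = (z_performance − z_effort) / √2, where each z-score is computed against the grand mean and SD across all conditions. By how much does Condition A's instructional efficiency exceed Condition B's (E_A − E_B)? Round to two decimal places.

-1.51

Condition A: z_P = (58.3 − 69.7)/9.4 = -1.2128; z_E = (4.48 − 4.6)/1.23 = -0.0976; E_A = (-1.2128 − (-0.0976))/√2 = -0.7886.
Condition B: z_P = (72.3 − 69.7)/9.4 = 0.2766; z_E = (3.69 − 4.6)/1.23 = -0.7398; E_B = (0.2766 − (-0.7398))/√2 = 0.7187.
E_A − E_B = -0.7886 − 0.7187 = -1.5073 ≈ -1.51.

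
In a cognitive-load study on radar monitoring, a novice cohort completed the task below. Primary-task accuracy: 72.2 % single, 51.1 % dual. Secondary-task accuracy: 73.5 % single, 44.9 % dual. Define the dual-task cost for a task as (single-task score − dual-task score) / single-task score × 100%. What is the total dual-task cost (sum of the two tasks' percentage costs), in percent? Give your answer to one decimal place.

68.1

Primary cost = (72.2 − 51.1) / 72.2 × 100% = 29.2244%.
Secondary cost = (73.5 − 44.9) / 73.5 × 100% = 38.9116%.
Total = 29.2244% + 38.9116% = 68.1360% ≈ 68.1%.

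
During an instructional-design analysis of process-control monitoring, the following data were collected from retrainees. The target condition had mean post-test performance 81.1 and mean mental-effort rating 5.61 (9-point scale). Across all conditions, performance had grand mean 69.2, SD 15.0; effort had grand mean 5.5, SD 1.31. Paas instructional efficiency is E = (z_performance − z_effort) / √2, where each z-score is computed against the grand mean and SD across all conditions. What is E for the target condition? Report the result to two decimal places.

0.50

z_performance = (81.1 − 69.2) / 15.0 = 11.9000 / 15.0 = 0.7933.
z_effort = (5.61 − 5.5) / 1.31 = 0.1100 / 1.31 = 0.0840.
z_P − z_E = 0.7933 − 0.0840 = 0.7093.
E = 0.7093 / √2 = 0.7093 / 1.41421 = 0.5016 ≈ 0.50.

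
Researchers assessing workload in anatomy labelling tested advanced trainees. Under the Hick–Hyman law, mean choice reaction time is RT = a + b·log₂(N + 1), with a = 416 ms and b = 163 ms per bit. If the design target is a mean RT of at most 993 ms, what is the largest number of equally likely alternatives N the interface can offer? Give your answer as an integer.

10

Set 416 + 163·log₂(N + 1) ≤ 993.
log₂(N + 1) ≤ (993 − 416) / 163 = 3.5399.
N + 1 ≤ 2^3.5399 = 11.6310.
N ≤ 10.6310, so the largest integer N is 10.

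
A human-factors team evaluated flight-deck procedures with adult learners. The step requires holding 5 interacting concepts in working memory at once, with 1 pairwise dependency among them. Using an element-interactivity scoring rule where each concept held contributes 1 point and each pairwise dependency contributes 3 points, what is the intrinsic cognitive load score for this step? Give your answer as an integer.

Element contribution: 5 × 1 = 5.
Interaction contribution: 1 × 3 = 3.
Intrinsic load = 5 + 3 = 8.

8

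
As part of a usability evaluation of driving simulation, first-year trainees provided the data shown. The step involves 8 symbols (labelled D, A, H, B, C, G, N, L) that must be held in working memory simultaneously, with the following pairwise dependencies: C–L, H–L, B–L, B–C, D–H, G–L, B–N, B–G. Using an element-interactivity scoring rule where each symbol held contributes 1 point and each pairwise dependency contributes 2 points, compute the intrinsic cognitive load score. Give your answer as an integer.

24

Count of symbols held simultaneously: 8.
Count of pairwise dependencies listed: 8.
Element contribution: 8 × 1 = 8.
Interaction contribution: 8 × 2 = 16.
Intrinsic load = 8 + 16 = 24.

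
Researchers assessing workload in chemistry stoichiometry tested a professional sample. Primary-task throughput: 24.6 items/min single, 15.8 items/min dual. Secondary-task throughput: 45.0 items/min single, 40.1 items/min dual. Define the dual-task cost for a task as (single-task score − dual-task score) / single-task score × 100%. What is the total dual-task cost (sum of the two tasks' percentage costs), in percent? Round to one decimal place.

Primary cost = (24.6 − 15.8) / 24.6 × 100% = 35.7724%.
Secondary cost = (45.0 − 40.1) / 45.0 × 100% = 10.8889%.
Total = 35.7724% + 10.8889% = 46.6613% ≈ 46.7%.

46.7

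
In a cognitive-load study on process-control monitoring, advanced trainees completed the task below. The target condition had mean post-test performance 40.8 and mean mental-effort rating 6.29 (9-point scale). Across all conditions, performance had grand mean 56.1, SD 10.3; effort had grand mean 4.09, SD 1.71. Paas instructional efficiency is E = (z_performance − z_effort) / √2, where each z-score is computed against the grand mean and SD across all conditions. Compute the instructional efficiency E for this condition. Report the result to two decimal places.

z_performance = (40.8 − 56.1) / 10.3 = -15.3000 / 10.3 = -1.4854.
z_effort = (6.29 − 4.09) / 1.71 = 2.2000 / 1.71 = 1.2865.
z_P − z_E = -1.4854 − 1.2865 = -2.7719.
E = -2.7719 / √2 = -2.7719 / 1.41421 = -1.9600 ≈ -1.96.

-1.96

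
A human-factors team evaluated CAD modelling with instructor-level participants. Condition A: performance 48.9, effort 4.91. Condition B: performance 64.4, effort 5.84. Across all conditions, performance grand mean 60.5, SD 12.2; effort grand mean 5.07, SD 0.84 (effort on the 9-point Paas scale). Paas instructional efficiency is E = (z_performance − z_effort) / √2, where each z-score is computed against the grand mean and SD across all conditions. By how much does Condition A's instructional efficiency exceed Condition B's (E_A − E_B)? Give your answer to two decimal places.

Condition A: z_P = (48.9 − 60.5)/12.2 = -0.9508; z_E = (4.91 − 5.07)/0.84 = -0.1905; E_A = (-0.9508 − (-0.1905))/√2 = -0.5376.
Condition B: z_P = (64.4 − 60.5)/12.2 = 0.3197; z_E = (5.84 − 5.07)/0.84 = 0.9167; E_B = (0.3197 − 0.9167)/√2 = -0.4221.
E_A − E_B = -0.5376 − (-0.4221) = -0.1155 ≈ -0.12.

-0.12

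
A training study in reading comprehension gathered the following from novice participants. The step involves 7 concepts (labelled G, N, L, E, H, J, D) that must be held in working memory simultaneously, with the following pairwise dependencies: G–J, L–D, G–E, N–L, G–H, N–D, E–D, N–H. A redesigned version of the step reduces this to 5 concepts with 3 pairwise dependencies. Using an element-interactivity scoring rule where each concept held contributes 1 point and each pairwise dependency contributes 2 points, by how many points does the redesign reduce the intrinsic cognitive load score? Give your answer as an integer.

12

Original: 7 × 1 + 8 × 2 = 7 + 16 = 23.
Redesigned: 5 × 1 + 3 × 2 = 5 + 6 = 11.
Reduction = 23 − 11 = 12.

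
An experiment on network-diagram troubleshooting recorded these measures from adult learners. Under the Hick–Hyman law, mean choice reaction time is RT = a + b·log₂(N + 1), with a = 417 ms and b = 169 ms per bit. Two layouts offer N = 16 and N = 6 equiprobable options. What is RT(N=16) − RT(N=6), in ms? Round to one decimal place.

RT(16) = 417 + 169·log₂(17) = 417 + 169·4.0875 = 1107.7875 ms.
RT(6) = 417 + 169·log₂(7) = 417 + 169·2.8074 = 891.4506 ms.
Difference = 1107.7875 − 891.4506 = 216.3369 ≈ 216.3 ms.

216.3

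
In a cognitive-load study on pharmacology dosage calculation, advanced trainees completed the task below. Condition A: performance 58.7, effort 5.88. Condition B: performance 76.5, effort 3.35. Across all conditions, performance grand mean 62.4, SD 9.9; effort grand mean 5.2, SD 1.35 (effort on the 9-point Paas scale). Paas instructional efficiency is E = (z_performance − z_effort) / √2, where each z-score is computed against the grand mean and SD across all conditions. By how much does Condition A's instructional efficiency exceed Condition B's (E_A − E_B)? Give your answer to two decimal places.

Condition A: z_P = (58.7 − 62.4)/9.9 = -0.3737; z_E = (5.88 − 5.2)/1.35 = 0.5037; E_A = (-0.3737 − 0.5037)/√2 = -0.6204.
Condition B: z_P = (76.5 − 62.4)/9.9 = 1.4242; z_E = (3.35 − 5.2)/1.35 = -1.3704; E_B = (1.4242 − (-1.3704))/√2 = 1.9761.
E_A − E_B = -0.6204 − 1.9761 = -2.5965 ≈ -2.60.

-2.60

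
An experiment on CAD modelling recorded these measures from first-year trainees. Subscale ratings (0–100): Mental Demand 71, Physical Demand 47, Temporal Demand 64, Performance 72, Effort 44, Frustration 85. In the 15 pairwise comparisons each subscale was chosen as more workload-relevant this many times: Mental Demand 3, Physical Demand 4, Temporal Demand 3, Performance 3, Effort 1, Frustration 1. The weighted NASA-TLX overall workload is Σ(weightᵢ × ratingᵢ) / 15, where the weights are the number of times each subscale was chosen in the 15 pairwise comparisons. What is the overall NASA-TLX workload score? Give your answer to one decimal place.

The tallies are the weights (they sum to 15).
Weighted sum = 3·71 + 4·47 + 3·64 + 3·72 + 1·44 + 1·85
            = 213 + 188 + 192 + 216 + 44 + 85 = 938.
Overall workload = 938 / 15 = 62.5333 ≈ 62.5.

62.5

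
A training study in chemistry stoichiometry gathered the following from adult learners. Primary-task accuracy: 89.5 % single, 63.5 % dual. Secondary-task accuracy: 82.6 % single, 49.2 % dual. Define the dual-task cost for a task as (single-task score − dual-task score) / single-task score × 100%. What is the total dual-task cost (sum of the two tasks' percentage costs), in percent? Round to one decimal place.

69.5

Primary cost = (89.5 − 63.5) / 89.5 × 100% = 29.0503%.
Secondary cost = (82.6 − 49.2) / 82.6 × 100% = 40.4358%.
Total = 29.0503% + 40.4358% = 69.4861% ≈ 69.5%.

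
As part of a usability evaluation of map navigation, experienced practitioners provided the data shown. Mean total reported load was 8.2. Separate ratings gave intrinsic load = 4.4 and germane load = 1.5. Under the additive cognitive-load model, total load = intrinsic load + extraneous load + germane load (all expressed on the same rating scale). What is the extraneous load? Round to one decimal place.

2.3

extraneous load = total − intrinsic − germane
             = 8.2 − 4.4 − 1.5 = 2.3.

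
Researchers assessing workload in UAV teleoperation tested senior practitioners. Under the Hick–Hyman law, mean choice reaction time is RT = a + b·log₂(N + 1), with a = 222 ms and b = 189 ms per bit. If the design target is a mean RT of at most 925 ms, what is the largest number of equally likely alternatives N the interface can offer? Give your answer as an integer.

12

Set 222 + 189·log₂(N + 1) ≤ 925.
log₂(N + 1) ≤ (925 − 222) / 189 = 3.7196.
N + 1 ≤ 2^3.7196 = 13.1738.
N ≤ 12.1738, so the largest integer N is 12.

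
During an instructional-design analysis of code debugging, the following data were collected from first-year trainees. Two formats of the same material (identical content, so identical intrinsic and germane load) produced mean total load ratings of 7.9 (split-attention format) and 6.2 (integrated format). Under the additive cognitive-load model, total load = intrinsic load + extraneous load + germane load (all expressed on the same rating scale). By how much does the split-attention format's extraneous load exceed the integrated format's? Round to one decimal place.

Intrinsic and germane load are equal across formats, so the difference in total load equals the difference in extraneous load.
Extraneous-load difference = 7.9 − 6.2 = 1.7.

1.7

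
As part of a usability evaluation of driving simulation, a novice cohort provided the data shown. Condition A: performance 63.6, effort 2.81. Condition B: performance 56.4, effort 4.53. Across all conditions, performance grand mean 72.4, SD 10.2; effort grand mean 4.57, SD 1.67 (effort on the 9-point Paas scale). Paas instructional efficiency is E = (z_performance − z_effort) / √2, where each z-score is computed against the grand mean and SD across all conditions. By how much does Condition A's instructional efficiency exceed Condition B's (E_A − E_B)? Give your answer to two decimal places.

Condition A: z_P = (63.6 − 72.4)/10.2 = -0.8627; z_E = (2.81 − 4.57)/1.67 = -1.0539; E_A = (-0.8627 − (-1.0539))/√2 = 0.1352.
Condition B: z_P = (56.4 − 72.4)/10.2 = -1.5686; z_E = (4.53 − 4.57)/1.67 = -0.0240; E_B = (-1.5686 − (-0.0240))/√2 = -1.0922.
E_A − E_B = 0.1352 − (-1.0922) = 1.2274 ≈ 1.23.

1.23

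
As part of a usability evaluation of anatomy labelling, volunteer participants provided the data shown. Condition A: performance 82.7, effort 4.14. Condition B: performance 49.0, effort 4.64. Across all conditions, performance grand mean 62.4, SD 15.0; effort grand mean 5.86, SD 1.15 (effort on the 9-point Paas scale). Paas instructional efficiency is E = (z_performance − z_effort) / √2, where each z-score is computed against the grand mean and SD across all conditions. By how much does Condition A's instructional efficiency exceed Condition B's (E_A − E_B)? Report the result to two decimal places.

Condition A: z_P = (82.7 − 62.4)/15.0 = 1.3533; z_E = (4.14 − 5.86)/1.15 = -1.4957; E_A = (1.3533 − (-1.4957))/√2 = 2.0145.
Condition B: z_P = (49.0 − 62.4)/15.0 = -0.8933; z_E = (4.64 − 5.86)/1.15 = -1.0609; E_B = (-0.8933 − (-1.0609))/√2 = 0.1185.
E_A − E_B = 2.0145 − 0.1185 = 1.8960 ≈ 1.90.

1.90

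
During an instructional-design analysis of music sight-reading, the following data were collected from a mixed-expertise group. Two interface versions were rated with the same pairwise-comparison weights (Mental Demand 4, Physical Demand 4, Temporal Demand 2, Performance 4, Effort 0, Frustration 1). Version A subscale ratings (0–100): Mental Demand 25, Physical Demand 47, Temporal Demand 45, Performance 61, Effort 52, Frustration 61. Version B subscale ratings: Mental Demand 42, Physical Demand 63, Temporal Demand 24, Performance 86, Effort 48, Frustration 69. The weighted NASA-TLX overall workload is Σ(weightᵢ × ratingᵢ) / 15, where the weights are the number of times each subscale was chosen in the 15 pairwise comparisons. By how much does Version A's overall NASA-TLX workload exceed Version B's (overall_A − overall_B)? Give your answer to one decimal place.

-13.2

Version A weighted sum = 4·25 + 4·47 + 2·45 + 4·61 + 0·52 + 1·61 = 100 + 188 + 90 + 244 + 0 + 61 = 683; overall_A = 683/15 = 45.5333.
Version B weighted sum = 4·42 + 4·63 + 2·24 + 4·86 + 0·48 + 1·69 = 168 + 252 + 48 + 344 + 0 + 69 = 881; overall_B = 881/15 = 58.7333.
Difference = 45.5333 − 58.7333 = -13.2000 ≈ -13.2.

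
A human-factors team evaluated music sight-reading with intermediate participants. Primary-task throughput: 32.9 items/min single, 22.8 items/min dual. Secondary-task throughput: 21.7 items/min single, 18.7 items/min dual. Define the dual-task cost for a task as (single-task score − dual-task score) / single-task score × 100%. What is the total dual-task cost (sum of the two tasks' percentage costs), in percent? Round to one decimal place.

44.5

Primary cost = (32.9 − 22.8) / 32.9 × 100% = 30.6991%.
Secondary cost = (21.7 − 18.7) / 21.7 × 100% = 13.8249%.
Total = 30.6991% + 13.8249% = 44.5240% ≈ 44.5%.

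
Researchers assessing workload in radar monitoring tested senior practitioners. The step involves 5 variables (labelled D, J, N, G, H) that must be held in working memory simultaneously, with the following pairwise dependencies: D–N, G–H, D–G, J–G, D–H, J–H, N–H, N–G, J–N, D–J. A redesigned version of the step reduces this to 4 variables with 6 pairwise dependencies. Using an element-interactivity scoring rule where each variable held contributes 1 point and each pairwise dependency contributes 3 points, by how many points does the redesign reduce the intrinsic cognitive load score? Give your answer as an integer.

Original: 5 × 1 + 10 × 3 = 5 + 30 = 35.
Redesigned: 4 × 1 + 6 × 3 = 4 + 18 = 22.
Reduction = 35 − 22 = 13.

13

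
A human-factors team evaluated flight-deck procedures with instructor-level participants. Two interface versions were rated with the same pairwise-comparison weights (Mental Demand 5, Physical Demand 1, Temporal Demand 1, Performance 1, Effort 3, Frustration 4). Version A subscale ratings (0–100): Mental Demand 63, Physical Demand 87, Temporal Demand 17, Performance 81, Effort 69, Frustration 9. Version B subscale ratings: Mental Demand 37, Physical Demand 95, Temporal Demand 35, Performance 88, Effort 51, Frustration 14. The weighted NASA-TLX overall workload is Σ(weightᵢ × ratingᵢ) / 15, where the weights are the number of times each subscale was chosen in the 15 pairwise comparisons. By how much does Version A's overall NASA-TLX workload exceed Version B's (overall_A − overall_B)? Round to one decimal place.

Version A weighted sum = 5·63 + 1·87 + 1·17 + 1·81 + 3·69 + 4·9 = 315 + 87 + 17 + 81 + 207 + 36 = 743; overall_A = 743/15 = 49.5333.
Version B weighted sum = 5·37 + 1·95 + 1·35 + 1·88 + 3·51 + 4·14 = 185 + 95 + 35 + 88 + 153 + 56 = 612; overall_B = 612/15 = 40.8000.
Difference = 49.5333 − 40.8000 = 8.7333 ≈ 8.7.

8.7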